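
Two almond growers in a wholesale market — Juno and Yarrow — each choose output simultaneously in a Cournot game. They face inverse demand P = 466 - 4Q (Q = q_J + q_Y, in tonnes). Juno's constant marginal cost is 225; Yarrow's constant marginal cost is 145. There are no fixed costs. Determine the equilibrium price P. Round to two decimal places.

278.67

Juno's profit: π_J = (466 - 4Q)q_J - (225q_J). Setting ∂π_J/∂q_J = 0: 241 - 8q_J - 4(q_Y) = 0.
Yarrow's profit: π_Y = (466 - 4Q)q_Y - (145q_Y). Setting ∂π_Y/∂q_Y = 0: 321 - 8q_Y - 4(q_J) = 0.
Rearranging gives the reaction functions q_J = (241 - 4q_Y)/8 and q_Y = (321 - 4q_J)/8.
Solving the pair: q_J = 161/12, q_Y = 401/12.
Total output Q = 281/6, so price P = 466 - 4·(281/6) = 836/3.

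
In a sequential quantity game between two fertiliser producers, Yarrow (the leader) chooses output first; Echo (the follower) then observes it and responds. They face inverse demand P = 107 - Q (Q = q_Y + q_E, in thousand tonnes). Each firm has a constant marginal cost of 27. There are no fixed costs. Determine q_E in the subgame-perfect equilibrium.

Solve by backward induction. Given q_Y, the follower Echo maximises π_E = (107 - q_Y - q_E)q_E - 27q_E.
Setting the follower's marginal profit to zero, 80 - q_Y - 2q_E = 0, i.e. q_E = (80 - q_Y)/2.
The leader anticipates this reaction. Substituting into P = 107 - Q gives P = 67 - (1/2)q_Y, so π_Y = (67 - (1/2)q_Y)q_Y - 27q_Y.
Leader FOC: 40 - q_Y = 0, so q_Y = 40.
Then q_E = (80 - 40)/2 = 20.

20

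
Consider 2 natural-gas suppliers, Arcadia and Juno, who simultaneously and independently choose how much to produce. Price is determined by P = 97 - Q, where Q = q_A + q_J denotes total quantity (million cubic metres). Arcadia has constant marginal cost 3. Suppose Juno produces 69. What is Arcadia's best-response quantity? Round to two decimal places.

With the rival's output fixed at 69, Arcadia's profit is π_A = (97 - 69 - q_A)q_A - (3q_A) = (28 - q_A)q_A - (3q_A).
∂π_A/∂q_A = 25 - 2q_A = 0, so q_A = 25/2.

12.50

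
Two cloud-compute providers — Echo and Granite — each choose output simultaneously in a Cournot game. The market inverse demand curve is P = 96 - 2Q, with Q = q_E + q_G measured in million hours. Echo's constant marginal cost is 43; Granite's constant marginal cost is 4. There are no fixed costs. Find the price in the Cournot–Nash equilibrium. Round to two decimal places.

Echo's profit: π_E = (96 - 2Q)q_E - (43q_E). Setting ∂π_E/∂q_E = 0: 53 - 4q_E - 2(q_G) = 0.
Granite's profit: π_G = (96 - 2Q)q_G - (4q_G). Setting ∂π_G/∂q_G = 0: 92 - 4q_G - 2(q_E) = 0.
Rearranging gives the reaction functions q_E = (53 - 2q_G)/4 and q_G = (92 - 2q_E)/4.
Solving the pair: q_E = 7/3, q_G = 131/6.
Total output Q = 145/6, so price P = 96 - 2·(145/6) = 143/3.

47.67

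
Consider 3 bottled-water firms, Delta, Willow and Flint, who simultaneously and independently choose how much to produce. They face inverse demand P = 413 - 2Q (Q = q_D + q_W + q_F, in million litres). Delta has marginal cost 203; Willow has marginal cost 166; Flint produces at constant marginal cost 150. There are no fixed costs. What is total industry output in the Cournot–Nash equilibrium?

90

Delta's profit: π_D = (413 - 2Q)q_D - (203q_D). Setting ∂π_D/∂q_D = 0: 210 - 4q_D - 2(q_W + q_F) = 0.
Willow's first-order condition: 247 - 4q_W - 2(q_D + q_F) = 0.
Flint's profit: π_F = (413 - 2Q)q_F - (150q_F). Setting ∂π_F/∂q_F = 0: 263 - 4q_F - 2(q_D + q_W) = 0.
Adding the 3 conditions: 720 − 4Q − 4Q = 0, i.e. Q = 90.
Back-substituting: q_D = (210 − 180)/2 = 15, q_W = (247 − 180)/2 = 67/2, q_F = (263 − 180)/2 = 83/2.
Total output Q = 15 + 67/2 + 83/2 = 90.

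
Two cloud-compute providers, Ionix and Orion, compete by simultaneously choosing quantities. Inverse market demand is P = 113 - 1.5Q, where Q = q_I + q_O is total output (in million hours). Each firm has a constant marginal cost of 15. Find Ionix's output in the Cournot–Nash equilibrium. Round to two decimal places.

A representative firm's profit is π_i = q_i(113 - 1.5Q) - 15q_i.
Setting ∂π_i/∂q_i = 0 with rivals' quantities fixed: 98 - 3q_i - (3/2)q_j = 0.
With identical firms every q_j equals q_i, so q_j = q_i and 98 = (9/2)q_i, giving q_i = 196/9.

21.78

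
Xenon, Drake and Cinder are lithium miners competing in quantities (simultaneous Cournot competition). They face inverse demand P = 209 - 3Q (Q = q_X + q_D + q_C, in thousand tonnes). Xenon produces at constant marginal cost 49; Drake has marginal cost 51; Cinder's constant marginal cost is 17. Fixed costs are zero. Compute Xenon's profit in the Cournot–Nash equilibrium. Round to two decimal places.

Xenon's profit: π_X = (209 - 3Q)q_X - (49q_X). Setting ∂π_X/∂q_X = 0: 160 - 6q_X - 3(q_D + q_C) = 0.
Drake's first-order condition: 158 - 6q_D - 3(q_X + q_C) = 0.
Cinder's profit: π_C = (209 - 3Q)q_C - (17q_C). Setting ∂π_C/∂q_C = 0: 192 - 6q_C - 3(q_X + q_D) = 0.
Summing all 3 equations gives 510 − 12Q = 0, hence Q = 85/2.
Back-substituting: q_X = (160 − 255/2)/3 = 65/6, q_D = (158 − 255/2)/3 = 61/6, q_C = (192 − 255/2)/3 = 43/2.
Price P = 209 - 3·(85/2) = 163/2.
Xenon's profit: (163/2 - 49)·(65/6) = 352.0833.

352.08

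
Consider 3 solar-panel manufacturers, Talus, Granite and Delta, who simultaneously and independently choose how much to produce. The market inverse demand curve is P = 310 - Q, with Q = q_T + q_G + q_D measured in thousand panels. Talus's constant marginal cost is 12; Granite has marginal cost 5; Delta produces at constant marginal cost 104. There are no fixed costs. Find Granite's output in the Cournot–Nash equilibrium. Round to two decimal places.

102.75

Talus's profit: π_T = (310 - Q)q_T - (12q_T). Setting ∂π_T/∂q_T = 0: 298 - 2q_T - (q_G + q_D) = 0.
Granite's profit: π_G = (310 - Q)q_G - (5q_G). Setting ∂π_G/∂q_G = 0: 305 - 2q_G - (q_T + q_D) = 0.
Delta's profit: π_D = (310 - Q)q_D - (104q_D). Setting ∂π_D/∂q_D = 0: 206 - 2q_D - (q_T + q_G) = 0.
Adding the 3 conditions: 809 − 2Q − 2Q = 0, i.e. Q = 809/4.
Back-substituting: q_T = (298 − 809/4) = 383/4, q_G = (305 − 809/4) = 411/4, q_D = (206 − 809/4) = 15/4.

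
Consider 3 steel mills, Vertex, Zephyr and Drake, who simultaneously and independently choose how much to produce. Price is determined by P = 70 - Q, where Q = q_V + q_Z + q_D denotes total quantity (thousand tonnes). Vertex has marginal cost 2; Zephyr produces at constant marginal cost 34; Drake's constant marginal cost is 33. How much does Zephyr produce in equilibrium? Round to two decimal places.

0.75

Vertex's profit: π_V = (70 - Q)q_V - (2q_V). Setting ∂π_V/∂q_V = 0: 68 - 2q_V - (q_Z + q_D) = 0.
Zephyr's profit: π_Z = (70 - Q)q_Z - (34q_Z). Setting ∂π_Z/∂q_Z = 0: 36 - 2q_Z - (q_V + q_D) = 0.
Drake's profit: π_D = (70 - Q)q_D - (33q_D). Setting ∂π_D/∂q_D = 0: 37 - 2q_D - (q_V + q_Z) = 0.
Adding the 3 conditions: 141 − 2Q − 2Q = 0, i.e. Q = 141/4.
Back-substituting: q_V = (68 − 141/4) = 131/4, q_Z = (36 − 141/4) = 3/4, q_D = (37 − 141/4) = 7/4.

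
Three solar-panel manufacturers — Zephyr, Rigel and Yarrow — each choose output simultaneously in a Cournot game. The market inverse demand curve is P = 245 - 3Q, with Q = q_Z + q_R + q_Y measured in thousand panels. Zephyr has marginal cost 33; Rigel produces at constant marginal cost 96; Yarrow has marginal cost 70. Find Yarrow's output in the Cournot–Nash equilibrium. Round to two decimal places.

13.67

Zephyr's profit: π_Z = (245 - 3Q)q_Z - (33q_Z). Setting ∂π_Z/∂q_Z = 0: 212 - 6q_Z - 3(q_R + q_Y) = 0.
Rigel's profit: π_R = (245 - 3Q)q_R - (96q_R). Setting ∂π_R/∂q_R = 0: 149 - 6q_R - 3(q_Z + q_Y) = 0.
Yarrow's first-order condition: 175 - 6q_Y - 3(q_Z + q_R) = 0.
Summing all 3 equations gives 536 − 12Q = 0, hence Q = 134/3.
Back-substituting: q_Z = (212 − 134)/3 = 26, q_R = (149 − 134)/3 = 5, q_Y = (175 − 134)/3 = 41/3.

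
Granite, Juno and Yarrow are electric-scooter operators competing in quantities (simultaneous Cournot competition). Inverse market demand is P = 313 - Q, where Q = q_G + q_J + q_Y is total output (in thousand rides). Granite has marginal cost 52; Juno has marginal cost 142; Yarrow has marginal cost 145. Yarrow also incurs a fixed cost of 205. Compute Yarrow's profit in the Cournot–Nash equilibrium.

119

Granite's profit: π_G = (313 - Q)q_G - (52q_G). Setting ∂π_G/∂q_G = 0: 261 - 2q_G - (q_J + q_Y) = 0.
Juno's profit: π_J = (313 - Q)q_J - (142q_J). Setting ∂π_J/∂q_J = 0: 171 - 2q_J - (q_G + q_Y) = 0.
Yarrow's first-order condition: 168 - 2q_Y - (q_G + q_J) = 0.
Adding the 3 conditions: 600 − 2Q − 2Q = 0, i.e. Q = 150.
Back-substituting: q_G = (261 − 150) = 111, q_J = (171 − 150) = 21, q_Y = (168 − 150) = 18.
Price P = 313 - 150 = 163.
Yarrow's profit: (163 - 145)·18 - 205 = 119.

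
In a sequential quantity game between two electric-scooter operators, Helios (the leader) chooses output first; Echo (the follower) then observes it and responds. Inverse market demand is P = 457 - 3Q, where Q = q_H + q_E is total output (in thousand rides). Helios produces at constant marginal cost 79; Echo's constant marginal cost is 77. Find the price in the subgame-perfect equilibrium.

Solve by backward induction. Given q_H, the follower Echo maximises π_E = (457 - 3q_H - 3q_E)q_E - 77q_E.
Setting the follower's marginal profit to zero, 380 - 3q_H - 6q_E = 0, i.e. q_E = (380 - 3q_H)/6.
The leader anticipates this reaction. Substituting into P = 457 - 3Q gives P = 267 - (3/2)q_H, so π_H = (267 - (3/2)q_H)q_H - 79q_H.
Leader FOC: 188 - 3q_H = 0, so q_H = 188/3.
Then q_E = (380 - 3·(188/3))/6 = 32.
Total output Q = 284/3, so price P = 457 - 3·(284/3) = 173.

173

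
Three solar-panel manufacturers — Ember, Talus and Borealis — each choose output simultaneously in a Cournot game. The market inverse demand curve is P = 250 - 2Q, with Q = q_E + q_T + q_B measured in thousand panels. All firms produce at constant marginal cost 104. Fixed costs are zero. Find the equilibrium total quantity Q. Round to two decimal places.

A representative firm's profit is π_i = q_i(250 - 2Q) - 104q_i.
First-order condition (treating rivals' output as given): 146 - 4q_i - 2·Σ_{j≠i} q_j = 0.
By symmetry each firm produces the same amount; substituting Σ_{j≠i} q_j = 2q_i yields q_i = 146/8 = 73/4.
Total output Q = 73/4 + 73/4 + 73/4 = 219/4.

54.75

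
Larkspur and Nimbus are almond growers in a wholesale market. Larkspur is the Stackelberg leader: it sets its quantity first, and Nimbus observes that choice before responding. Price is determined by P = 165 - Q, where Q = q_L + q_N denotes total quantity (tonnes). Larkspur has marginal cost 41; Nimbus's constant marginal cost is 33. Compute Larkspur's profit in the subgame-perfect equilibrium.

1682

The follower Nimbus best-responds to any q_L: π_N = (165 - Q)q_N - 33q_N.
∂π_N/∂q_N = 132 - q_L - 2q_N = 0 gives the reaction function q_N = (132 - q_L)/2.
Larkspur substitutes q_N(q_L) into its own profit: π_L = q_L(165 - q_L - (132 - q_L)/2) - 41q_L = (99 - (1/2)q_L)q_L - 41q_L.
Leader FOC: 58 - q_L = 0, so q_L = 58.
Then q_N = (132 - 58)/2 = 37.
Price P = 165 - 95 = 70.
Larkspur's profit: (70 - 41)·58 = 1682.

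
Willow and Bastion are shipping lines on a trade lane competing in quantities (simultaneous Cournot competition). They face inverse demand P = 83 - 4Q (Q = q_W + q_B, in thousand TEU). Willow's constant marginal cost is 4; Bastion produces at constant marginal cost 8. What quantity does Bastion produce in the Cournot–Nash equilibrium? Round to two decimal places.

Willow's profit: π_W = (83 - 4Q)q_W - (4q_W). Setting ∂π_W/∂q_W = 0: 79 - 8q_W - 4(q_B) = 0.
Bastion's profit: π_B = (83 - 4Q)q_B - (8q_B). Setting ∂π_B/∂q_B = 0: 75 - 8q_B - 4(q_W) = 0.
So q_W = (79 - 4q_B)/8 and q_B = (75 - 4q_W)/8.
Solving the pair: q_W = 83/12, q_B = 71/12.

5.92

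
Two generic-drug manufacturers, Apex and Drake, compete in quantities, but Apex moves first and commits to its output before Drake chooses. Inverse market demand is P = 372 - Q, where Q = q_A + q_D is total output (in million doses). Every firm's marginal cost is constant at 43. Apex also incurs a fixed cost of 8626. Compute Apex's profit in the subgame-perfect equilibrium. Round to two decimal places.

The follower Drake best-responds to any q_A: π_D = (372 - Q)q_D - 43q_D.
Setting the follower's marginal profit to zero, 329 - q_A - 2q_D = 0, i.e. q_D = (329 - q_A)/2.
Apex substitutes q_D(q_A) into its own profit: π_A = q_A(372 - q_A - (329 - q_A)/2) - 43q_A = (415/2 - (1/2)q_A)q_A - 43q_A.
The leader's first-order condition 329/2 - q_A = 0 yields q_A = 329/2.
Then q_D = (329 - 329/2)/2 = 329/4.
Price P = 372 - 987/4 = 501/4.
Apex's profit: (501/4 - 43)·(329/2) - 8626 = 4904.1250.

4904.13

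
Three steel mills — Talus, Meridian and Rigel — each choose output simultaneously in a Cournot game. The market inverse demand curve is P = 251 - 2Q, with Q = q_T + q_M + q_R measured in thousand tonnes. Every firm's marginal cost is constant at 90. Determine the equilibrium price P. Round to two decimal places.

130.25

A representative firm's profit is π_i = q_i(251 - 2Q) - 90q_i.
First-order condition (treating rivals' output as given): 161 - 4q_i - 2·Σ_{j≠i} q_j = 0.
With identical firms every q_j equals q_i, so Σ_{j≠i} q_j = 2q_i and 161 = 8q_i, giving q_i = 161/8.
Total output Q = 483/8, so price P = 251 - 2·(483/8) = 521/4.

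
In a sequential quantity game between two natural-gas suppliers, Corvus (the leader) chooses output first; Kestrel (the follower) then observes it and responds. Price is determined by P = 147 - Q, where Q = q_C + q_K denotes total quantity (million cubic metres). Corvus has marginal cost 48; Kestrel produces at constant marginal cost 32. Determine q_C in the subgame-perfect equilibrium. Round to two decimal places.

Solve by backward induction. Given q_C, the follower Kestrel maximises π_K = (147 - q_C - q_K)q_K - 32q_K.
∂π_K/∂q_K = 115 - q_C - 2q_K = 0 gives the reaction function q_K = (115 - q_C)/2.
Corvus substitutes q_K(q_C) into its own profit: π_C = q_C(147 - q_C - (115 - q_C)/2) - 48q_C = (179/2 - (1/2)q_C)q_C - 48q_C.
Maximising: ∂π_C/∂q_C = 83/2 - q_C = 0, giving q_C = 83/2.
Then q_K = (115 - 83/2)/2 = 147/4.

41.50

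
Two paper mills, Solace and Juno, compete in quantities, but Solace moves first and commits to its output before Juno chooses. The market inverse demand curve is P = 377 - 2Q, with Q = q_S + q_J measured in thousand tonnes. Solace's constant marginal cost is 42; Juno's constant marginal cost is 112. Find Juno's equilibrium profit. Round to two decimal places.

488.28

The follower Juno best-responds to any q_S: π_J = (377 - 2Q)q_J - 112q_J.
∂π_J/∂q_J = 265 - 2q_S - 4q_J = 0 gives the reaction function q_J = (265 - 2q_S)/4.
The leader anticipates this reaction. Substituting into P = 377 - 2Q gives P = 489/2 - q_S, so π_S = (489/2 - q_S)q_S - 42q_S.
Maximising: ∂π_S/∂q_S = 405/2 - 2q_S = 0, giving q_S = 405/4.
Then q_J = (265 - 2·(405/4))/4 = 125/8.
Price P = 377 - 2·(935/8) = 573/4.
Juno's profit: (573/4 - 112)·(125/8) = 488.2813.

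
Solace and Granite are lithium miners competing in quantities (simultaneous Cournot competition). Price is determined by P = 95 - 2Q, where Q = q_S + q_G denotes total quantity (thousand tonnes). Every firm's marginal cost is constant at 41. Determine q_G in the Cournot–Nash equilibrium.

9

Each firm earns π_i = (95 - 2Q)q_i - 41q_i.
Setting ∂π_i/∂q_i = 0 with rivals' quantities fixed: 54 - 4q_i - 2q_j = 0.
With identical firms every q_j equals q_i, so q_j = q_i and 54 = 6q_i, giving q_i = 9.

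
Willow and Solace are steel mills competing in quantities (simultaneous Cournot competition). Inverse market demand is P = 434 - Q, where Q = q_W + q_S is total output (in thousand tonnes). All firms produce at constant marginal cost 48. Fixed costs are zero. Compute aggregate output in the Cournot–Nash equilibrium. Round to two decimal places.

257.33

A representative firm's profit is π_i = q_i(434 - Q) - 48q_i.
Setting ∂π_i/∂q_i = 0 with rivals' quantities fixed: 386 - 2q_i - q_j = 0.
With identical firms every q_j equals q_i, so q_j = q_i and 386 = 3q_i, giving q_i = 386/3.
Total output Q = 386/3 + 386/3 = 772/3.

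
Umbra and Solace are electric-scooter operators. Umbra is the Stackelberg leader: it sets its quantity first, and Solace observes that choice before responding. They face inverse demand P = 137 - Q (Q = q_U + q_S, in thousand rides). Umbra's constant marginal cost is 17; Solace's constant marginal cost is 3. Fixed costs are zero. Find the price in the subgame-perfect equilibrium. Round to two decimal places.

43.50

Solve by backward induction. Given q_U, the follower Solace maximises π_S = (137 - q_U - q_S)q_S - 3q_S.
Follower FOC: 134 - q_U - 2q_S = 0, so q_S(q_U) = (134 - q_U)/2.
The leader anticipates this reaction. Substituting into P = 137 - Q gives P = 70 - (1/2)q_U, so π_U = (70 - (1/2)q_U)q_U - 17q_U.
Leader FOC: 53 - q_U = 0, so q_U = 53.
Then q_S = (134 - 53)/2 = 81/2.
Total output Q = 187/2, so price P = 137 - 187/2 = 87/2.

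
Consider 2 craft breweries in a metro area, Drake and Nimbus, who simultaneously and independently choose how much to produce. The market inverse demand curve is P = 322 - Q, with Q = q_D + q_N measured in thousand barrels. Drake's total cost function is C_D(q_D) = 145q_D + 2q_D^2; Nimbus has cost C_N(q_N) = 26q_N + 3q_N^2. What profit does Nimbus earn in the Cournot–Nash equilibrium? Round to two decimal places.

4629.79

Drake's profit: π_D = (322 - Q)q_D - (145q_D + 2q_D²). Setting ∂π_D/∂q_D = 0: 177 - 6q_D - (q_N) = 0.
Nimbus's first-order condition: 296 - 8q_N - (q_D) = 0.
Best responses: q_D = (177 - q_N)/6, q_N = (296 - q_D)/8.
Substituting one into the other gives q_D = 1120/47 and q_N = 1599/47.
Price P = 322 - 57.8511 = 264.1489.
Nimbus's profit: 264.1489·(1599/47) - 26·(1599/47) - 3(1599/47)² = 4629.7890.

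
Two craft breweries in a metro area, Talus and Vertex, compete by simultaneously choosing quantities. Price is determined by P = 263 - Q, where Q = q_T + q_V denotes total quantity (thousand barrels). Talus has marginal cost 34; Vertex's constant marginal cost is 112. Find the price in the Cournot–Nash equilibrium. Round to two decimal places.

Talus's profit: π_T = (263 - Q)q_T - (34q_T). Setting ∂π_T/∂q_T = 0: 229 - 2q_T - (q_V) = 0.
Vertex's first-order condition: 151 - 2q_V - (q_T) = 0.
So q_T = (229 - q_V)/2 and q_V = (151 - q_T)/2.
Substituting one into the other gives q_T = 307/3 and q_V = 73/3.
Total output Q = 380/3, so price P = 263 - 380/3 = 409/3.

136.33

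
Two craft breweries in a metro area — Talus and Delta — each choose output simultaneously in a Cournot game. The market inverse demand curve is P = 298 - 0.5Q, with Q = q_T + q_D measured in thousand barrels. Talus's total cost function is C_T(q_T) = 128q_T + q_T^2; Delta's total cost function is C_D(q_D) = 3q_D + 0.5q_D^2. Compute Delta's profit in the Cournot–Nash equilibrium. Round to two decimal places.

19357.28

Talus's profit: π_T = (298 - 0.5Q)q_T - (128q_T + q_T²). Setting ∂π_T/∂q_T = 0: 170 - 3q_T - (1/2)(q_D) = 0.
Delta's first-order condition: 295 - 2q_D - (1/2)(q_T) = 0.
So q_T = (170 - (1/2)q_D)/3 and q_D = (295 - (1/2)q_T)/2.
Substituting one into the other gives q_T = 770/23 and q_D = 139.1304.
Price P = 298 - (1/2)·172.6087 = 211.6957.
Delta's profit: 211.6957·139.1304 - 3·139.1304 - (1/2)·139.1304² = 19357.2779.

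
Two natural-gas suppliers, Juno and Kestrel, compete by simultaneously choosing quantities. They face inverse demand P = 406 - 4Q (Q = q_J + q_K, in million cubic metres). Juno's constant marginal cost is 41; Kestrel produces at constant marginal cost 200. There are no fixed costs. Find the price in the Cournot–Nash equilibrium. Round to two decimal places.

Juno's profit: π_J = (406 - 4Q)q_J - (41q_J). Setting ∂π_J/∂q_J = 0: 365 - 8q_J - 4(q_K) = 0.
Kestrel's profit: π_K = (406 - 4Q)q_K - (200q_K). Setting ∂π_K/∂q_K = 0: 206 - 8q_K - 4(q_J) = 0.
Best responses: q_J = (365 - 4q_K)/8, q_K = (206 - 4q_J)/8.
Substituting one into the other gives q_J = 131/3 and q_K = 47/12.
Total output Q = 571/12, so price P = 406 - 4·(571/12) = 647/3.

215.67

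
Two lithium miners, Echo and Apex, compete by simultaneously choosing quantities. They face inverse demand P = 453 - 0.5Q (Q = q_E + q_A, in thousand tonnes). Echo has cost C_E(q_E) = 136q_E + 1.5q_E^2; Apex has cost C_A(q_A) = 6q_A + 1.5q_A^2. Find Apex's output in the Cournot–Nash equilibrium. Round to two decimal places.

103.46

Echo's profit: π_E = (453 - 0.5Q)q_E - (136q_E + (3/2)q_E²). Setting ∂π_E/∂q_E = 0: 317 - 4q_E - (1/2)(q_A) = 0.
Apex's profit: π_A = (453 - 0.5Q)q_A - (6q_A + (3/2)q_A²). Setting ∂π_A/∂q_A = 0: 447 - 4q_A - (1/2)(q_E) = 0.
So q_E = (317 - (1/2)q_A)/4 and q_A = (447 - (1/2)q_E)/4.
Substituting one into the other gives q_E = 66.3175 and q_A = 103.4603.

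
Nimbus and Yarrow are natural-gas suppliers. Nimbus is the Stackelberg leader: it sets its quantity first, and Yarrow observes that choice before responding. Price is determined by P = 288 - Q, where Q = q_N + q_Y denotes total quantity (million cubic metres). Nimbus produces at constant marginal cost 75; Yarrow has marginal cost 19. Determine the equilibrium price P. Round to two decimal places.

114.25

The follower Yarrow best-responds to any q_N: π_Y = (288 - Q)q_Y - 19q_Y.
Follower FOC: 269 - q_N - 2q_Y = 0, so q_Y(q_N) = (269 - q_N)/2.
Nimbus substitutes q_Y(q_N) into its own profit: π_N = q_N(288 - q_N - (269 - q_N)/2) - 75q_N = (307/2 - (1/2)q_N)q_N - 75q_N.
Maximising: ∂π_N/∂q_N = 157/2 - q_N = 0, giving q_N = 157/2.
Then q_Y = (269 - 157/2)/2 = 381/4.
Total output Q = 695/4, so price P = 288 - 695/4 = 457/4.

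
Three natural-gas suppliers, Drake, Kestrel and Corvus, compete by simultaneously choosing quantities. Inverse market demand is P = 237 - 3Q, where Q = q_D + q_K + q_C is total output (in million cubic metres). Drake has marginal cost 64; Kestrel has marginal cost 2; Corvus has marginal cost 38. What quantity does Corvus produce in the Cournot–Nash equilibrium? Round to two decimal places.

15.75

Drake's profit: π_D = (237 - 3Q)q_D - (64q_D). Setting ∂π_D/∂q_D = 0: 173 - 6q_D - 3(q_K + q_C) = 0.
Kestrel's profit: π_K = (237 - 3Q)q_K - (2q_K). Setting ∂π_K/∂q_K = 0: 235 - 6q_K - 3(q_D + q_C) = 0.
Corvus's first-order condition: 199 - 6q_C - 3(q_D + q_K) = 0.
Summing all 3 equations gives 607 − 12Q = 0, hence Q = 607/12.
Back-substituting: q_D = (173 − 607/4)/3 = 85/12, q_K = (235 − 607/4)/3 = 111/4, q_C = (199 − 607/4)/3 = 63/4.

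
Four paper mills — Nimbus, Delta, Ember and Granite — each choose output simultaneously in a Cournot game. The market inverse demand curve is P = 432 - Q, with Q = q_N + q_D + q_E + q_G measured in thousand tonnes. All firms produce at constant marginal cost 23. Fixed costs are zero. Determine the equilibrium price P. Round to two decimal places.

A representative firm's profit is π_i = q_i(432 - Q) - 23q_i.
First-order condition (treating rivals' output as given): 409 - 2q_i - Σ_{j≠i} q_j = 0.
With identical firms every q_j equals q_i, so Σ_{j≠i} q_j = 3q_i and 409 = 5q_i, giving q_i = 409/5.
Total output Q = 1636/5, so price P = 432 - 1636/5 = 524/5.

104.80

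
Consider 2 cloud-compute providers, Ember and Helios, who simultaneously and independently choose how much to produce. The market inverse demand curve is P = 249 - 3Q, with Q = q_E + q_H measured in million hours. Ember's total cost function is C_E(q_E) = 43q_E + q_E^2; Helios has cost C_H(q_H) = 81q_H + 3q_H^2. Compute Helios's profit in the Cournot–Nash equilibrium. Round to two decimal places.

Ember's profit: π_E = (249 - 3Q)q_E - (43q_E + q_E²). Setting ∂π_E/∂q_E = 0: 206 - 8q_E - 3(q_H) = 0.
Helios's first-order condition: 168 - 12q_H - 3(q_E) = 0.
So q_E = (206 - 3q_H)/8 and q_H = (168 - 3q_E)/12.
Substituting one into the other gives q_E = 656/29 and q_H = 242/29.
Price P = 249 - 3·(898/29) = 156.1034.
Helios's profit: 156.1034·(242/29) - 81·(242/29) - 3(242/29)² = 417.8169.

417.82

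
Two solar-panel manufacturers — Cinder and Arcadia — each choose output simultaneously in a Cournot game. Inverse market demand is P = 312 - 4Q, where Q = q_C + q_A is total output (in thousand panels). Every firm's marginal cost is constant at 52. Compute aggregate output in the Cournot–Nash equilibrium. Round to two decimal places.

Each firm earns π_i = (312 - 4Q)q_i - 52q_i.
Setting ∂π_i/∂q_i = 0 with rivals' quantities fixed: 260 - 8q_i - 4q_j = 0.
With identical firms every q_j equals q_i, so q_j = q_i and 260 = 12q_i, giving q_i = 65/3.
Total output Q = 65/3 + 65/3 = 130/3.

43.33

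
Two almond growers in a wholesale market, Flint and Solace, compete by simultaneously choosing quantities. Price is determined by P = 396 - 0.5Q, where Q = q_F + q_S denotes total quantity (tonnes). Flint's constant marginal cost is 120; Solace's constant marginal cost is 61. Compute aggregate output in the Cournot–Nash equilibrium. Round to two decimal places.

Flint's profit: π_F = (396 - 0.5Q)q_F - (120q_F). Setting ∂π_F/∂q_F = 0: 276 - q_F - (1/2)(q_S) = 0.
Solace's profit: π_S = (396 - 0.5Q)q_S - (61q_S). Setting ∂π_S/∂q_S = 0: 335 - q_S - (1/2)(q_F) = 0.
So q_F = (276 - (1/2)q_S) and q_S = (335 - (1/2)q_F).
Solving the pair: q_F = 434/3, q_S = 788/3.
Total output Q = 434/3 + 788/3 = 1222/3.

407.33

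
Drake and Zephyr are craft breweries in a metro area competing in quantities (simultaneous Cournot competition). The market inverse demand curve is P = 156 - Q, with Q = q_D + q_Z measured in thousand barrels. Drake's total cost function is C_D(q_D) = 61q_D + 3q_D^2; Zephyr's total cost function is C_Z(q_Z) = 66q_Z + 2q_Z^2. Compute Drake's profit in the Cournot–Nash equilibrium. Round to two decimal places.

417.20

Drake's profit: π_D = (156 - Q)q_D - (61q_D + 3q_D²). Setting ∂π_D/∂q_D = 0: 95 - 8q_D - (q_Z) = 0.
Zephyr's profit: π_Z = (156 - Q)q_Z - (66q_Z + 2q_Z²). Setting ∂π_Z/∂q_Z = 0: 90 - 6q_Z - (q_D) = 0.
So q_D = (95 - q_Z)/8 and q_Z = (90 - q_D)/6.
Substituting one into the other gives q_D = 480/47 and q_Z = 625/47.
Price P = 156 - 1105/47 = 132.4894.
Drake's profit: 132.4894·(480/47) - 61·(480/47) - 3(480/47)² = 417.2024.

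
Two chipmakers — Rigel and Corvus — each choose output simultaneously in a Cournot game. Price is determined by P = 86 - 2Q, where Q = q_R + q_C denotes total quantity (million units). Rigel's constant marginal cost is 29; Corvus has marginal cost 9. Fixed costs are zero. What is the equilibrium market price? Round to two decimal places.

Rigel's profit: π_R = (86 - 2Q)q_R - (29q_R). Setting ∂π_R/∂q_R = 0: 57 - 4q_R - 2(q_C) = 0.
Corvus's profit: π_C = (86 - 2Q)q_C - (9q_C). Setting ∂π_C/∂q_C = 0: 77 - 4q_C - 2(q_R) = 0.
Best responses: q_R = (57 - 2q_C)/4, q_C = (77 - 2q_R)/4.
Substituting one into the other gives q_R = 37/6 and q_C = 97/6.
Total output Q = 67/3, so price P = 86 - 2·(67/3) = 124/3.

41.33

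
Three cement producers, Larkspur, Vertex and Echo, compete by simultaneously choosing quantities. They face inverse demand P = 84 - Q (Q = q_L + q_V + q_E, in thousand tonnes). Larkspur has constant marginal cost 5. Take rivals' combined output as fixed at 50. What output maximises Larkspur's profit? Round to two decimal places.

With rivals' combined output fixed at 50, Larkspur's profit is π_L = (84 - 50 - q_L)q_L - (5q_L) = (34 - q_L)q_L - (5q_L).
∂π_L/∂q_L = 29 - 2q_L = 0, so q_L = 29/2.

14.50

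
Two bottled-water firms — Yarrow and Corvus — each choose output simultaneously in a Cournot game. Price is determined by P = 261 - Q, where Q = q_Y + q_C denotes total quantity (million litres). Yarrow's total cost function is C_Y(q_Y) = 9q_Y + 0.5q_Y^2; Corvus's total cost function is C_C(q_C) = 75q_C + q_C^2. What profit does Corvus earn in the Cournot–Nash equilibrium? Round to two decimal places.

Yarrow's profit: π_Y = (261 - Q)q_Y - (9q_Y + (1/2)q_Y²). Setting ∂π_Y/∂q_Y = 0: 252 - 3q_Y - (q_C) = 0.
Corvus's profit: π_C = (261 - Q)q_C - (75q_C + q_C²). Setting ∂π_C/∂q_C = 0: 186 - 4q_C - (q_Y) = 0.
So q_Y = (252 - q_C)/3 and q_C = (186 - q_Y)/4.
Solving the pair: q_Y = 822/11, q_C = 306/11.
Price P = 261 - 1128/11 = 1743/11.
Corvus's profit: (1743/11)·(306/11) - 75·(306/11) - (306/11)² = 1547.7025.

1547.70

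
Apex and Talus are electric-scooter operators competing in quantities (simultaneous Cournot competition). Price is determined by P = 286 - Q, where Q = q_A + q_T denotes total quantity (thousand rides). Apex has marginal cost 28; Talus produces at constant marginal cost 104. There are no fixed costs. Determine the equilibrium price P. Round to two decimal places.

Apex's profit: π_A = (286 - Q)q_A - (28q_A). Setting ∂π_A/∂q_A = 0: 258 - 2q_A - (q_T) = 0.
Talus's profit: π_T = (286 - Q)q_T - (104q_T). Setting ∂π_T/∂q_T = 0: 182 - 2q_T - (q_A) = 0.
Best responses: q_A = (258 - q_T)/2, q_T = (182 - q_A)/2.
Substituting one into the other gives q_A = 334/3 and q_T = 106/3.
Total output Q = 440/3, so price P = 286 - 440/3 = 418/3.

139.33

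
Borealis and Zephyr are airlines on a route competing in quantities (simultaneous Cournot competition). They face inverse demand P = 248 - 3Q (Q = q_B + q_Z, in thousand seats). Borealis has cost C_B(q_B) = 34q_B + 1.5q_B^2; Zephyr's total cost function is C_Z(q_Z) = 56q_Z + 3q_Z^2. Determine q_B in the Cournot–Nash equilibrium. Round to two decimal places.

20.12

Borealis's profit: π_B = (248 - 3Q)q_B - (34q_B + (3/2)q_B²). Setting ∂π_B/∂q_B = 0: 214 - 9q_B - 3(q_Z) = 0.
Zephyr's profit: π_Z = (248 - 3Q)q_Z - (56q_Z + 3q_Z²). Setting ∂π_Z/∂q_Z = 0: 192 - 12q_Z - 3(q_B) = 0.
Best responses: q_B = (214 - 3q_Z)/9, q_Z = (192 - 3q_B)/12.
Solving the pair: q_B = 664/33, q_Z = 362/33.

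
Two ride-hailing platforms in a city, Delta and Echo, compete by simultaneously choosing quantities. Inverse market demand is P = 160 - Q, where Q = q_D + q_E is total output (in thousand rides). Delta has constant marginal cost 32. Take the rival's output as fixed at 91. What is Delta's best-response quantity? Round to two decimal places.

With the rival's output fixed at 91, Delta's profit is π_D = (160 - 91 - q_D)q_D - (32q_D) = (69 - q_D)q_D - (32q_D).
∂π_D/∂q_D = 37 - 2q_D = 0, so q_D = 37/2.

18.50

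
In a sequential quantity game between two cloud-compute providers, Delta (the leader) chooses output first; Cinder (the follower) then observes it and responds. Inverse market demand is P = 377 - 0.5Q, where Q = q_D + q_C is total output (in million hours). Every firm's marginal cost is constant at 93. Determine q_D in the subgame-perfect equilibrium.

Solve by backward induction. Given q_D, the follower Cinder maximises π_C = (377 - (1/2)q_D - (1/2)q_C)q_C - 93q_C.
∂π_C/∂q_C = 284 - (1/2)q_D - q_C = 0 gives the reaction function q_C = (284 - (1/2)q_D).
The leader anticipates this reaction. Substituting into P = 377 - 0.5Q gives P = 235 - (1/4)q_D, so π_D = (235 - (1/4)q_D)q_D - 93q_D.
Leader FOC: 142 - (1/2)q_D = 0, so q_D = 284.
Then q_C = (284 - (1/2)·284) = 142.

284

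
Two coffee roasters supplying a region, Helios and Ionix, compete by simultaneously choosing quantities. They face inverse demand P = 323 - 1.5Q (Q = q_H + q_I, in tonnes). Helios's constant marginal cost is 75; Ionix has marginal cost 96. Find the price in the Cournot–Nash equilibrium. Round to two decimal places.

Helios's profit: π_H = (323 - 1.5Q)q_H - (75q_H). Setting ∂π_H/∂q_H = 0: 248 - 3q_H - (3/2)(q_I) = 0.
Ionix's first-order condition: 227 - 3q_I - (3/2)(q_H) = 0.
Best responses: q_H = (248 - (3/2)q_I)/3, q_I = (227 - (3/2)q_H)/3.
Solving the pair: q_H = 538/9, q_I = 412/9.
Total output Q = 950/9, so price P = 323 - (3/2)·(950/9) = 494/3.

164.67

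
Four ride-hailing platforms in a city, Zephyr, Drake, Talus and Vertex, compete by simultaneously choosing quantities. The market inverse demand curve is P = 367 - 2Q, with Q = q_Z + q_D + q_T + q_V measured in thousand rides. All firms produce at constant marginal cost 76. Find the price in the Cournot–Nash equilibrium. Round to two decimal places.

134.20

A representative firm's profit is π_i = q_i(367 - 2Q) - 76q_i.
Setting ∂π_i/∂q_i = 0 with rivals' quantities fixed: 291 - 4q_i - 2·Σ_{j≠i} q_j = 0.
By symmetry each firm produces the same amount; substituting Σ_{j≠i} q_j = 3q_i yields q_i = 291/10.
Total output Q = 582/5, so price P = 367 - 2·(582/5) = 671/5.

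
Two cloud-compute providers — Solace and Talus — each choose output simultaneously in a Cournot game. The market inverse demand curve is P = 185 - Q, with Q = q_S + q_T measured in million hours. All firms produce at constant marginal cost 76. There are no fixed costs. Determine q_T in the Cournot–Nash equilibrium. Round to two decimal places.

36.33

Each firm earns π_i = (185 - Q)q_i - 76q_i.
First-order condition (treating rivals' output as given): 109 - 2q_i - q_j = 0.
By symmetry each firm produces the same amount; substituting q_j = q_i yields q_i = 109/3.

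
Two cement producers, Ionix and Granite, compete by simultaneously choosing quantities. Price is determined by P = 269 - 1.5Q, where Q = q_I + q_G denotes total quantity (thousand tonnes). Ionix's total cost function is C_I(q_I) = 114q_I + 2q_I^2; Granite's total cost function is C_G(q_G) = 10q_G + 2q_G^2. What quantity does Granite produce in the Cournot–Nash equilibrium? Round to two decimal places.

Ionix's profit: π_I = (269 - 1.5Q)q_I - (114q_I + 2q_I²). Setting ∂π_I/∂q_I = 0: 155 - 7q_I - (3/2)(q_G) = 0.
Granite's first-order condition: 259 - 7q_G - (3/2)(q_I) = 0.
Best responses: q_I = (155 - (3/2)q_G)/7, q_G = (259 - (3/2)q_I)/7.
Solving the pair: q_I = 14.8984, q_G = 33.8075.

33.81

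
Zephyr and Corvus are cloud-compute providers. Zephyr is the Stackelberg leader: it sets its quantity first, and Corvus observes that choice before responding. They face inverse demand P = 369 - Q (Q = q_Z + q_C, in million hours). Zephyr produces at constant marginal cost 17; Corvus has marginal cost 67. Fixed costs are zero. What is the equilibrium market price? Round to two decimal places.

Solve by backward induction. Given q_Z, the follower Corvus maximises π_C = (369 - q_Z - q_C)q_C - 67q_C.
∂π_C/∂q_C = 302 - q_Z - 2q_C = 0 gives the reaction function q_C = (302 - q_Z)/2.
Zephyr substitutes q_C(q_Z) into its own profit: π_Z = q_Z(369 - q_Z - (302 - q_Z)/2) - 17q_Z = (218 - (1/2)q_Z)q_Z - 17q_Z.
The leader's first-order condition 201 - q_Z = 0 yields q_Z = 201.
Then q_C = (302 - 201)/2 = 101/2.
Total output Q = 503/2, so price P = 369 - 503/2 = 235/2.

117.50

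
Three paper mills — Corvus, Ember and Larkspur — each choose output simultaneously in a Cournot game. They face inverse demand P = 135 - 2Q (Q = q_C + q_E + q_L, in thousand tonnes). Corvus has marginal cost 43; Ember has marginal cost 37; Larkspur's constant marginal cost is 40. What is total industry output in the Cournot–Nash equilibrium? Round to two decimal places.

Corvus's profit: π_C = (135 - 2Q)q_C - (43q_C). Setting ∂π_C/∂q_C = 0: 92 - 4q_C - 2(q_E + q_L) = 0.
Ember's profit: π_E = (135 - 2Q)q_E - (37q_E). Setting ∂π_E/∂q_E = 0: 98 - 4q_E - 2(q_C + q_L) = 0.
Larkspur's first-order condition: 95 - 4q_L - 2(q_C + q_E) = 0.
Summing all 3 equations gives 285 − 8Q = 0, hence Q = 285/8.
Back-substituting: q_C = (92 − 285/4)/2 = 83/8, q_E = (98 − 285/4)/2 = 107/8, q_L = (95 − 285/4)/2 = 95/8.
Total output Q = 83/8 + 107/8 + 95/8 = 285/8.

35.63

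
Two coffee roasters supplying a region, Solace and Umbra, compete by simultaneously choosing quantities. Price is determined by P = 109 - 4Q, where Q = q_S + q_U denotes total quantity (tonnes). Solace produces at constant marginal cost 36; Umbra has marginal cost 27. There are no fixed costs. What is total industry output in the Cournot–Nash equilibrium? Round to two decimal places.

12.92

Solace's profit: π_S = (109 - 4Q)q_S - (36q_S). Setting ∂π_S/∂q_S = 0: 73 - 8q_S - 4(q_U) = 0.
Umbra's first-order condition: 82 - 8q_U - 4(q_S) = 0.
Best responses: q_S = (73 - 4q_U)/8, q_U = (82 - 4q_S)/8.
Substituting one into the other gives q_S = 16/3 and q_U = 91/12.
Total output Q = 16/3 + 91/12 = 155/12.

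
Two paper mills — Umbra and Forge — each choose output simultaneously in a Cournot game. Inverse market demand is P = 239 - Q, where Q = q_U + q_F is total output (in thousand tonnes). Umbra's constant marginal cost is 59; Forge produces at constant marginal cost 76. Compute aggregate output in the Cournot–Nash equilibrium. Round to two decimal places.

114.33

Umbra's profit: π_U = (239 - Q)q_U - (59q_U). Setting ∂π_U/∂q_U = 0: 180 - 2q_U - (q_F) = 0.
Forge's profit: π_F = (239 - Q)q_F - (76q_F). Setting ∂π_F/∂q_F = 0: 163 - 2q_F - (q_U) = 0.
So q_U = (180 - q_F)/2 and q_F = (163 - q_U)/2.
Solving the pair: q_U = 197/3, q_F = 146/3.
Total output Q = 197/3 + 146/3 = 343/3.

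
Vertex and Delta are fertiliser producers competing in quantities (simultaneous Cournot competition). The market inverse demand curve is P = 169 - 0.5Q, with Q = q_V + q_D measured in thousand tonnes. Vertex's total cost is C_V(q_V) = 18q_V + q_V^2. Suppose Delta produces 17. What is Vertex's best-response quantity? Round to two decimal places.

47.50

With the rival's output fixed at 17, Vertex's profit is π_V = (169 - (1/2)·17 - (1/2)q_V)q_V - (18q_V + q_V²) = (321/2 - (1/2)q_V)q_V - (18q_V + q_V²).
∂π_V/∂q_V = 285/2 - 3q_V = 0, so q_V = 95/2.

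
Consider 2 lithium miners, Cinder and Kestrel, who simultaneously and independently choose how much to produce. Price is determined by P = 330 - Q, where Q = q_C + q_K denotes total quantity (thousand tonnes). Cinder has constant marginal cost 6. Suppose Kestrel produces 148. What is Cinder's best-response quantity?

With the rival's output fixed at 148, Cinder's profit is π_C = (330 - 148 - q_C)q_C - (6q_C) = (182 - q_C)q_C - (6q_C).
∂π_C/∂q_C = 176 - 2q_C = 0, so q_C = 88.

88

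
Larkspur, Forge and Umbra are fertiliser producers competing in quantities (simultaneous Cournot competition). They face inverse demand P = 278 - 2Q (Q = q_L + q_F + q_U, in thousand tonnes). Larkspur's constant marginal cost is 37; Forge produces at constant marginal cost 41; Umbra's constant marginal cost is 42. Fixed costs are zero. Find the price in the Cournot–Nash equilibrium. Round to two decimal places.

Larkspur's profit: π_L = (278 - 2Q)q_L - (37q_L). Setting ∂π_L/∂q_L = 0: 241 - 4q_L - 2(q_F + q_U) = 0.
Forge's profit: π_F = (278 - 2Q)q_F - (41q_F). Setting ∂π_F/∂q_F = 0: 237 - 4q_F - 2(q_L + q_U) = 0.
Umbra's first-order condition: 236 - 4q_U - 2(q_L + q_F) = 0.
Summing all 3 equations gives 714 − 8Q = 0, hence Q = 357/4.
Back-substituting: q_L = (241 − 357/2)/2 = 125/4, q_F = (237 − 357/2)/2 = 117/4, q_U = (236 − 357/2)/2 = 115/4.
Total output Q = 357/4, so price P = 278 - 2·(357/4) = 199/2.

99.50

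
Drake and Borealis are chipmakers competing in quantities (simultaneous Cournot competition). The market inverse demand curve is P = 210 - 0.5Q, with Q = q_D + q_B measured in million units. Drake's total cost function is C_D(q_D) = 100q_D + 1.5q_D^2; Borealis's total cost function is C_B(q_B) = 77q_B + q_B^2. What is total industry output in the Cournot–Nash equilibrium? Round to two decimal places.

Drake's profit: π_D = (210 - 0.5Q)q_D - (100q_D + (3/2)q_D²). Setting ∂π_D/∂q_D = 0: 110 - 4q_D - (1/2)(q_B) = 0.
Borealis's profit: π_B = (210 - 0.5Q)q_B - (77q_B + q_B²). Setting ∂π_B/∂q_B = 0: 133 - 3q_B - (1/2)(q_D) = 0.
Best responses: q_D = (110 - (1/2)q_B)/4, q_B = (133 - (1/2)q_D)/3.
Substituting one into the other gives q_D = 1054/47 and q_B = 1908/47.
Total output Q = 1054/47 + 1908/47 = 63.0213.

63.02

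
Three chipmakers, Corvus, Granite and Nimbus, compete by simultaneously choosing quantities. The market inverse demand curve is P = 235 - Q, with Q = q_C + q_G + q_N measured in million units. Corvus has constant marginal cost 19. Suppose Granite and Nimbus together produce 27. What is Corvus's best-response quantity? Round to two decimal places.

94.50

With rivals' combined output fixed at 27, Corvus's profit is π_C = (235 - 27 - q_C)q_C - (19q_C) = (208 - q_C)q_C - (19q_C).
∂π_C/∂q_C = 189 - 2q_C = 0, so q_C = 189/2.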